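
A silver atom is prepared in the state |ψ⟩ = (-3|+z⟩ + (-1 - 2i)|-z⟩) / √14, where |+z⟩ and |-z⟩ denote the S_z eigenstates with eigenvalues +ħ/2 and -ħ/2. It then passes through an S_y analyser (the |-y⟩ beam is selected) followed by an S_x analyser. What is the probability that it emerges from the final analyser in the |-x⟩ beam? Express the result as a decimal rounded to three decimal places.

0.036

First analyser (S_y): P(|-y⟩) = |⟨-y|ψ⟩|² = 2/28.
After stage 1 the state is |-y⟩; P(|-x⟩) = |⟨-x|-y⟩|² = 1/2.
Joint probability = 2/28 × 1/2 = 0.036.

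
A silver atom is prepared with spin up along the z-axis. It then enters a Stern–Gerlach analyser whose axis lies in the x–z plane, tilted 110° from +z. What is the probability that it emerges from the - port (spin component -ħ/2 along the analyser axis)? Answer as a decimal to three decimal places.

0.671

For spin-½, the probability of finding spin-up along an axis at angle θ to the initial spin direction is cos²(θ/2); spin-down is sin²(θ/2).
θ = 110°, so P = sin²(55°) ≈ 0.671.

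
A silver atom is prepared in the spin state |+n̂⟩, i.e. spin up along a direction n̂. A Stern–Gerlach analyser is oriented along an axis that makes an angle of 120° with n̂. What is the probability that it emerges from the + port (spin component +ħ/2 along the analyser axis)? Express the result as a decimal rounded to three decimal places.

For spin-½, the probability of finding spin-up along an axis at angle θ to the initial spin direction is cos²(θ/2); spin-down is sin²(θ/2).
θ = 120°, so P = cos²(60°) ≈ 0.250.

0.250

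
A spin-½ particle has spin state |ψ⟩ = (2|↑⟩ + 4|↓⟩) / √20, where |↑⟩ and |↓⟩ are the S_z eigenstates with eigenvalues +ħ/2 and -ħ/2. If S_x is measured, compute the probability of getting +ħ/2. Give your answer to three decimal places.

|+x⟩ = (|↑⟩ + |↓⟩)/√2, so ⟨+x|ψ⟩ = (6) / (√2·√20).
P = |6|² / 40 = 36/40.

0.900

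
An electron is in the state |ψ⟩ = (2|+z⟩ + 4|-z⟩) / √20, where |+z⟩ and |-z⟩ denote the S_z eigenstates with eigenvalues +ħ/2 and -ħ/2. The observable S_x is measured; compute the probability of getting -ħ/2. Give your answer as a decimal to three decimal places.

|-x⟩ = (|+z⟩ - |-z⟩)/√2, so ⟨-x|ψ⟩ = (-2) / (√2·√20).
P = |-2|² / 40 = 4/40.

0.100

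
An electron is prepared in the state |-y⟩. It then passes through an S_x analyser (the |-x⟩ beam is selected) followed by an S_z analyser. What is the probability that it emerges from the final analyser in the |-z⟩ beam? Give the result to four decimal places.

0.2500

First analyser (S_x): from |-y⟩, P(|-x⟩) = 1/2.
After stage 1 the state is |-x⟩; P(|-z⟩) = |⟨-z|-x⟩|² = 1/2.
Joint probability = 1/2 × 1/2 = 0.2500.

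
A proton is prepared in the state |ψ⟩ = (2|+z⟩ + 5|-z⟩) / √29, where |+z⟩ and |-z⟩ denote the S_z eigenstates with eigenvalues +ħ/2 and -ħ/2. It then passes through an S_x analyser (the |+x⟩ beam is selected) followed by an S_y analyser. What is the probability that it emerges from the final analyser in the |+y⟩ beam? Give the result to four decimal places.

First analyser (S_x): P(|+x⟩) = |⟨+x|ψ⟩|² = 49/58.
After stage 1 the state is |+x⟩; P(|+y⟩) = |⟨+y|+x⟩|² = 1/2.
Joint probability = 49/58 × 1/2 = 0.4224.

0.4224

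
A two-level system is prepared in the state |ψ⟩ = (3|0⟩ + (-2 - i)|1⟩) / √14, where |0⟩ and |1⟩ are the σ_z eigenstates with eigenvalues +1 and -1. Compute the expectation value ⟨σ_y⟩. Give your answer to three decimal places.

-0.429

⟨σ_y⟩ = 2 Im(a* b)/(|a|²+|b|²) with a = 3, b = (-2 - i).
a* b = (-6 - 3i), so ⟨σ_y⟩ = -6/14.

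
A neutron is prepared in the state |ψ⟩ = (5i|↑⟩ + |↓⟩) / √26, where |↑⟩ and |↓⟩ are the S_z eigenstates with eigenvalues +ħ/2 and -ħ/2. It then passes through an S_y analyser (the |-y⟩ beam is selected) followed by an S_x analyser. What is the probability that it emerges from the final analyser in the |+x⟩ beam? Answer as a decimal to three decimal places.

First analyser (S_y): P(|-y⟩) = |⟨-y|ψ⟩|² = 36/52.
After stage 1 the state is |-y⟩; P(|+x⟩) = |⟨+x|-y⟩|² = 1/2.
Joint probability = 36/52 × 1/2 = 0.346.

0.346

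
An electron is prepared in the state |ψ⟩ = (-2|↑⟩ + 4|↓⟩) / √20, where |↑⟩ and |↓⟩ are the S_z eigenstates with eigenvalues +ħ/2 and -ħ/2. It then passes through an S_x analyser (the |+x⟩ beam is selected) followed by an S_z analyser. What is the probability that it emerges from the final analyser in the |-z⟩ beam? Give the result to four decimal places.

First analyser (S_x): P(|+x⟩) = |⟨+x|ψ⟩|² = 4/40.
After stage 1 the state is |+x⟩; P(|-z⟩) = |⟨-z|+x⟩|² = 1/2.
Joint probability = 4/40 × 1/2 = 0.0500.

0.0500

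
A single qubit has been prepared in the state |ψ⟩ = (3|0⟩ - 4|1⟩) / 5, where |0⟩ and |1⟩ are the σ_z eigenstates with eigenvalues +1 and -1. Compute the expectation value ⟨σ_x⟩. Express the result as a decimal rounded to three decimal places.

⟨σ_x⟩ = 2 Re(a* b)/(|a|²+|b|²) with a = 3, b = -4.
a* b = -12, so ⟨σ_x⟩ = -24/25.

-0.960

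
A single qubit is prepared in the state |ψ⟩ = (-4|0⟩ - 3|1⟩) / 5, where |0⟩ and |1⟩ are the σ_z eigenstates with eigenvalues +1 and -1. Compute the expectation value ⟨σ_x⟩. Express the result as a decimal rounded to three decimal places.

0.960

⟨σ_x⟩ = 2 Re(a* b)/(|a|²+|b|²) with a = -4, b = -3.
a* b = 12, so ⟨σ_x⟩ = 24/25.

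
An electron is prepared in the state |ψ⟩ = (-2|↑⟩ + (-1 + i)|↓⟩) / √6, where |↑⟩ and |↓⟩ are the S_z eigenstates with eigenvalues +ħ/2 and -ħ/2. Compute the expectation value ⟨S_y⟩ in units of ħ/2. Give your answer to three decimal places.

⟨σ_y⟩ = 2 Im(a* b)/(|a|²+|b|²) with a = -2, b = (-1 + i).
a* b = (2 - 2i), so ⟨σ_y⟩ = -4/6.
⟨S_y⟩ = (ħ/2)·⟨σ_y⟩.

-0.667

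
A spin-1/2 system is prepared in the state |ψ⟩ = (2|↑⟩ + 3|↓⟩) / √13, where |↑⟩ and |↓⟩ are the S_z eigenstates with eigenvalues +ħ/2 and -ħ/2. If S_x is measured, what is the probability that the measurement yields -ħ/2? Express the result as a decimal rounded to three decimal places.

|-x⟩ = (|↑⟩ - |↓⟩)/√2, so ⟨-x|ψ⟩ = (-1) / (√2·√13).
P = |-1|² / 26 = 1/26.

0.038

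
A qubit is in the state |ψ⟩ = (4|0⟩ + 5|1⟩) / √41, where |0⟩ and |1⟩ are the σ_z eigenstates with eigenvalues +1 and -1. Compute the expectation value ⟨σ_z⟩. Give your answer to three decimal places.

⟨σ_z⟩ = |a|² - |b|² divided by |a|²+|b|², with a, b the |0⟩, |1⟩ amplitudes.
= (16 - 25)/41 = -9/41.

-0.220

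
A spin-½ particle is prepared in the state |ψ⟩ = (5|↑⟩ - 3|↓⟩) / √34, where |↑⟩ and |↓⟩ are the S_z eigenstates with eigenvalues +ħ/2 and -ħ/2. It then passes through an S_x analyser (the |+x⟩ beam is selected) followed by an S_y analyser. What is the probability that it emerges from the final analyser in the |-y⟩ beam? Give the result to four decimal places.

First analyser (S_x): P(|+x⟩) = |⟨+x|ψ⟩|² = 4/68.
After stage 1 the state is |+x⟩; P(|-y⟩) = |⟨-y|+x⟩|² = 1/2.
Joint probability = 4/68 × 1/2 = 0.0294.

0.0294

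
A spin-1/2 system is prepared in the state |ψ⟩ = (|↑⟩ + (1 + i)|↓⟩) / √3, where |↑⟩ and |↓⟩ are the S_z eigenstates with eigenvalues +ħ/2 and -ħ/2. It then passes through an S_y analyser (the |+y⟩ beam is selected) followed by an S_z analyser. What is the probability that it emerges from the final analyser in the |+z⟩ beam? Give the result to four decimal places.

0.4167

First analyser (S_y): P(|+y⟩) = |⟨+y|ψ⟩|² = 5/6.
After stage 1 the state is |+y⟩; P(|+z⟩) = |⟨+z|+y⟩|² = 1/2.
Joint probability = 5/6 × 1/2 = 0.4167.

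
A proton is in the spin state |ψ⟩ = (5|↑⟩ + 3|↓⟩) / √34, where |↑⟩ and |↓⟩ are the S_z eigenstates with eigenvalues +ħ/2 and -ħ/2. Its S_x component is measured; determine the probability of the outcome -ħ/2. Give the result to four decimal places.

0.0588

|-x⟩ = (|↑⟩ - |↓⟩)/√2, so ⟨-x|ψ⟩ = (2) / (√2·√34).
P = |2|² / 68 = 4/68.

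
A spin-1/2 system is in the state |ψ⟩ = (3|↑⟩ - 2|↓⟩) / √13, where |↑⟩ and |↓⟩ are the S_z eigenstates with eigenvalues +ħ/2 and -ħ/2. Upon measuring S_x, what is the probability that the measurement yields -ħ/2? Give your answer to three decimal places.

|-x⟩ = (|↑⟩ - |↓⟩)/√2, so ⟨-x|ψ⟩ = (5) / (√2·√13).
P = |5|² / 26 = 25/26.

0.962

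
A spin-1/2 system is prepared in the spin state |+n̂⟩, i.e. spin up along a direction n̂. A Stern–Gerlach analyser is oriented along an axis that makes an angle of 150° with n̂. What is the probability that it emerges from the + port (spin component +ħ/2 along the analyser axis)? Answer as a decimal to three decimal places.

For spin-½, the probability of finding spin-up along an axis at angle θ to the initial spin direction is cos²(θ/2); spin-down is sin²(θ/2).
θ = 150°, so P = cos²(75°) ≈ 0.067.

0.067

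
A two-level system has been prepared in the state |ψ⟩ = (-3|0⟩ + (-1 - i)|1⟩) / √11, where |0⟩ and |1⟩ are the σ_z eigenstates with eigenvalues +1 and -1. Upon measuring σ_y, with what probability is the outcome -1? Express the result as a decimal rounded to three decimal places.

0.227

|-y⟩ = (|0⟩ - i|1⟩)/√2, so ⟨-y|ψ⟩ = (-2 - i) / (√2·√11).
P = |-2 - i|² / 22 = 5/22.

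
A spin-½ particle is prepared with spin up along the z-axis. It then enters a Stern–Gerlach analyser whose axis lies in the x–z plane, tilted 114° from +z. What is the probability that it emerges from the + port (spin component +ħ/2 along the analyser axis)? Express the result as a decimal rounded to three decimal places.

0.297

For spin-½, the probability of finding spin-up along an axis at angle θ to the initial spin direction is cos²(θ/2); spin-down is sin²(θ/2).
θ = 114°, so P = cos²(57°) ≈ 0.297.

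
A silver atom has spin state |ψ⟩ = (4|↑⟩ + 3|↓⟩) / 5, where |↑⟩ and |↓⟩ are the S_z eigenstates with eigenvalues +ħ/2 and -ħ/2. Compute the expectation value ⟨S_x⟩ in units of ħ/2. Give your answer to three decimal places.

⟨σ_x⟩ = 2 Re(a* b)/(|a|²+|b|²) with a = 4, b = 3.
a* b = 12, so ⟨σ_x⟩ = 24/25.
⟨S_x⟩ = (ħ/2)·⟨σ_x⟩.

0.960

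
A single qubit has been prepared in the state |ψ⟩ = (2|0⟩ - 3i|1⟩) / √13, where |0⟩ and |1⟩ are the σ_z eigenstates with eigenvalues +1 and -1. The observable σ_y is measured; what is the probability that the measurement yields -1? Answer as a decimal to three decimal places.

0.962

|-y⟩ = (|0⟩ - i|1⟩)/√2, so ⟨-y|ψ⟩ = (5) / (√2·√13).
P = |5|² / 26 = 25/26.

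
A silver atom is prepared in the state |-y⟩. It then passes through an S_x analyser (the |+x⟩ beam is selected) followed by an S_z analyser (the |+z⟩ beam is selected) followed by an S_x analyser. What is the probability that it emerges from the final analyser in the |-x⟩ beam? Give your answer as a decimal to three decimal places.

0.125

First analyser (S_x): from |-y⟩, P(|+x⟩) = 1/2.
After stage 1 the state is |+x⟩; P(|+z⟩) = |⟨+z|+x⟩|² = 1/2.
After stage 2 the state is |+z⟩; P(|-x⟩) = |⟨-x|+z⟩|² = 1/2.
Joint probability = 1/2 × 1/2 × 1/2 = 0.125.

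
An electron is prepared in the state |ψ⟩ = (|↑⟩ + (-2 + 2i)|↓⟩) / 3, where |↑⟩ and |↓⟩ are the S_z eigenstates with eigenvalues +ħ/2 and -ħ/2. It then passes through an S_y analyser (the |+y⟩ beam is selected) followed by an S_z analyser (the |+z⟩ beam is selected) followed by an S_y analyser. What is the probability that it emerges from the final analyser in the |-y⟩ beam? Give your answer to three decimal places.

First analyser (S_y): P(|+y⟩) = |⟨+y|ψ⟩|² = 13/18.
After stage 1 the state is |+y⟩; P(|+z⟩) = |⟨+z|+y⟩|² = 1/2.
After stage 2 the state is |+z⟩; P(|-y⟩) = |⟨-y|+z⟩|² = 1/2.
Joint probability = 13/18 × 1/2 × 1/2 = 0.181.

0.181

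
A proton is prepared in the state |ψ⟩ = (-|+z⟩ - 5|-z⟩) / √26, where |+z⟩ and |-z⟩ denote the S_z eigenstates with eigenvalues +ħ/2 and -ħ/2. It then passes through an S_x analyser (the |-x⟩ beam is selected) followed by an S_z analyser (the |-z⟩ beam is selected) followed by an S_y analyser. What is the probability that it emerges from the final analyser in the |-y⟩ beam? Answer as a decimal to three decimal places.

First analyser (S_x): P(|-x⟩) = |⟨-x|ψ⟩|² = 16/52.
After stage 1 the state is |-x⟩; P(|-z⟩) = |⟨-z|-x⟩|² = 1/2.
After stage 2 the state is |-z⟩; P(|-y⟩) = |⟨-y|-z⟩|² = 1/2.
Joint probability = 16/52 × 1/2 × 1/2 = 0.077.

0.077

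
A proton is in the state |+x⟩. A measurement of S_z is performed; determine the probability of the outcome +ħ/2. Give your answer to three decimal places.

0.500

In the S_z basis, |+x⟩ = (|+z⟩ + |-z⟩)/√2 and |+z⟩ = |+z⟩.
|⟨+z|+x⟩|² = 1/2.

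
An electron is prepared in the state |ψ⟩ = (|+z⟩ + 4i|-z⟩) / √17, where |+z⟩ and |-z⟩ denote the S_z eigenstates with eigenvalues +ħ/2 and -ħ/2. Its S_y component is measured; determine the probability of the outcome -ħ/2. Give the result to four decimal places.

|-y⟩ = (|+z⟩ - i|-z⟩)/√2, so ⟨-y|ψ⟩ = (-3) / (√2·√17).
P = |-3|² / 34 = 9/34.

0.2647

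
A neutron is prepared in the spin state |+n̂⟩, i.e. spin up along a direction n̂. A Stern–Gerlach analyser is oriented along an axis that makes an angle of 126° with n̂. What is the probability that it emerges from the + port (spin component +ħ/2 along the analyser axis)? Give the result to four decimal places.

0.2061

For spin-½, the probability of finding spin-up along an axis at angle θ to the initial spin direction is cos²(θ/2); spin-down is sin²(θ/2).
θ = 126°, so P = cos²(63°) ≈ 0.2061.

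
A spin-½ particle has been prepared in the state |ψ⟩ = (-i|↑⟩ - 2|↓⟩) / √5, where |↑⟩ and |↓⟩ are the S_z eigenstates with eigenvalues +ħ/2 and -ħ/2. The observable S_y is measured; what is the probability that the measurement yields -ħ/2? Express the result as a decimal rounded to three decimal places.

|-y⟩ = (|↑⟩ - i|↓⟩)/√2, so ⟨-y|ψ⟩ = (-3i) / (√2·√5).
P = |-3i|² / 10 = 9/10.

0.900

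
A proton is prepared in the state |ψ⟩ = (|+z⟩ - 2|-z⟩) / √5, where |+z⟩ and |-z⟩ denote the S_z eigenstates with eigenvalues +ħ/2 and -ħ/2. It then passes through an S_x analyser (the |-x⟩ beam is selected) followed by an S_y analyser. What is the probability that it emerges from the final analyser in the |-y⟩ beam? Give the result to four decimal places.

0.4500

First analyser (S_x): P(|-x⟩) = |⟨-x|ψ⟩|² = 9/10.
After stage 1 the state is |-x⟩; P(|-y⟩) = |⟨-y|-x⟩|² = 1/2.
Joint probability = 9/10 × 1/2 = 0.4500.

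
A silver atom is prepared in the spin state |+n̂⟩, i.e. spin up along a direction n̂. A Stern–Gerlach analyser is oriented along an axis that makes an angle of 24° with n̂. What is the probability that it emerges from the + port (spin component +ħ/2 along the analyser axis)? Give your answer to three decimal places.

0.957

For spin-½, the probability of finding spin-up along an axis at angle θ to the initial spin direction is cos²(θ/2); spin-down is sin²(θ/2).
θ = 24°, so P = cos²(12°) ≈ 0.957.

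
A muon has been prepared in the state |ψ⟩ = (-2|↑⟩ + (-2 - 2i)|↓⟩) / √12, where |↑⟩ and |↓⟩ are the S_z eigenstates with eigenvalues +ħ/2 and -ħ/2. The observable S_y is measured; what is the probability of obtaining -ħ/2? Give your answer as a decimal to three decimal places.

0.167

|-y⟩ = (|↑⟩ - i|↓⟩)/√2, so ⟨-y|ψ⟩ = (-2i) / (√2·√12).
P = |-2i|² / 24 = 4/24.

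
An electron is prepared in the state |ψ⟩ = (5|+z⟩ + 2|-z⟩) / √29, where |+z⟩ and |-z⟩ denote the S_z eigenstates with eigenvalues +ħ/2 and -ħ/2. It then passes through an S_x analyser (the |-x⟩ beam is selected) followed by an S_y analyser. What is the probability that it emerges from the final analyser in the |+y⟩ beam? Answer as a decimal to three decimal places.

0.078

First analyser (S_x): P(|-x⟩) = |⟨-x|ψ⟩|² = 9/58.
After stage 1 the state is |-x⟩; P(|+y⟩) = |⟨+y|-x⟩|² = 1/2.
Joint probability = 9/58 × 1/2 = 0.078.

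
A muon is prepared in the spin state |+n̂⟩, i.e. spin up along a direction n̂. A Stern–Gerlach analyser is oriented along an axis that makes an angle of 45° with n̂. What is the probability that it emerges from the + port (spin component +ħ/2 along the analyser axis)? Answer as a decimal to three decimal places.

For spin-½, the probability of finding spin-up along an axis at angle θ to the initial spin direction is cos²(θ/2); spin-down is sin²(θ/2).
θ = 45°, so P = cos²(22.5°) ≈ 0.854.

0.854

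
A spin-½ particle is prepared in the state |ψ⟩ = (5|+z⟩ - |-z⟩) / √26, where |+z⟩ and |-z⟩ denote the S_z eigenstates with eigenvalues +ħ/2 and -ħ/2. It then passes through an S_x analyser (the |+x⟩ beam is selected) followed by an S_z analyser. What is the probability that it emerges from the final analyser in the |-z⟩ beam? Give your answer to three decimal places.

First analyser (S_x): P(|+x⟩) = |⟨+x|ψ⟩|² = 16/52.
After stage 1 the state is |+x⟩; P(|-z⟩) = |⟨-z|+x⟩|² = 1/2.
Joint probability = 16/52 × 1/2 = 0.154.

0.154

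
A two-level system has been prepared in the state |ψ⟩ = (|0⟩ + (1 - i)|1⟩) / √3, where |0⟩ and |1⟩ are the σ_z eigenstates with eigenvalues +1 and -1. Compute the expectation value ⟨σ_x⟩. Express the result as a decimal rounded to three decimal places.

0.667

⟨σ_x⟩ = 2 Re(a* b)/(|a|²+|b|²) with a = 1, b = (1 - i).
a* b = (1 - i), so ⟨σ_x⟩ = 2/3.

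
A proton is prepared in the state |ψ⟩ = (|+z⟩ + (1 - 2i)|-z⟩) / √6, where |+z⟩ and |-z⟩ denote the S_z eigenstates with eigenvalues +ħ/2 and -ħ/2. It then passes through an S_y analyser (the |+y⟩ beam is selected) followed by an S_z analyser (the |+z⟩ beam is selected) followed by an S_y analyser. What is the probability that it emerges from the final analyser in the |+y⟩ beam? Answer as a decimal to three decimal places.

0.042

First analyser (S_y): P(|+y⟩) = |⟨+y|ψ⟩|² = 2/12.
After stage 1 the state is |+y⟩; P(|+z⟩) = |⟨+z|+y⟩|² = 1/2.
After stage 2 the state is |+z⟩; P(|+y⟩) = |⟨+y|+z⟩|² = 1/2.
Joint probability = 2/12 × 1/2 × 1/2 = 0.042.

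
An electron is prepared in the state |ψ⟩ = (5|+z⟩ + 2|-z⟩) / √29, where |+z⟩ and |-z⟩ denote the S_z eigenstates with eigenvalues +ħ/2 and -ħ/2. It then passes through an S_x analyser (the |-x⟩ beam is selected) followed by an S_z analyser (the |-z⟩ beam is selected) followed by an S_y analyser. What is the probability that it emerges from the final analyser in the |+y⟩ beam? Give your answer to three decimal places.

First analyser (S_x): P(|-x⟩) = |⟨-x|ψ⟩|² = 9/58.
After stage 1 the state is |-x⟩; P(|-z⟩) = |⟨-z|-x⟩|² = 1/2.
After stage 2 the state is |-z⟩; P(|+y⟩) = |⟨+y|-z⟩|² = 1/2.
Joint probability = 9/58 × 1/2 × 1/2 = 0.039.

0.039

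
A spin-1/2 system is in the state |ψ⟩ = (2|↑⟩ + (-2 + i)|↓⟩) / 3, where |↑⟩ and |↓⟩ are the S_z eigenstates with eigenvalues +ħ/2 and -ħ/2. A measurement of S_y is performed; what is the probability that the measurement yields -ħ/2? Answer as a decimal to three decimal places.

0.278

|-y⟩ = (|↑⟩ - i|↓⟩)/√2, so ⟨-y|ψ⟩ = (1 - 2i) / (√2·3).
P = |1 - 2i|² / 18 = 5/18.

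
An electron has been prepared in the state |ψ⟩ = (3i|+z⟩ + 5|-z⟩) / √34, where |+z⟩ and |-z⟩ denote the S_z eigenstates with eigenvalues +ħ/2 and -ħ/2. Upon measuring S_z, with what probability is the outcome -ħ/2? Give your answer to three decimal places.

The -ħ/2 outcome corresponds to |-z⟩. Its amplitude in |ψ⟩ is 5/√34.
P = |5|² / 34 = 25/34.

0.735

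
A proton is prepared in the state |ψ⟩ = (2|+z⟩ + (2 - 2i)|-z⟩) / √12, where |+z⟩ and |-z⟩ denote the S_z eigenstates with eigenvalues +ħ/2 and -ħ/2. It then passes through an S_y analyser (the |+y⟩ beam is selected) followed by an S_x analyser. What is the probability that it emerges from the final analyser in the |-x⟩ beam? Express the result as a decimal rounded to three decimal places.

0.083

First analyser (S_y): P(|+y⟩) = |⟨+y|ψ⟩|² = 4/24.
After stage 1 the state is |+y⟩; P(|-x⟩) = |⟨-x|+y⟩|² = 1/2.
Joint probability = 4/24 × 1/2 = 0.083.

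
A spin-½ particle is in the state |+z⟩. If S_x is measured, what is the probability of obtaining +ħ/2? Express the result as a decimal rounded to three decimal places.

0.500

In the S_z basis, |+z⟩ = |↑⟩ and |+x⟩ = (|↑⟩ + |↓⟩)/√2.
|⟨+x|+z⟩|² = 1/2.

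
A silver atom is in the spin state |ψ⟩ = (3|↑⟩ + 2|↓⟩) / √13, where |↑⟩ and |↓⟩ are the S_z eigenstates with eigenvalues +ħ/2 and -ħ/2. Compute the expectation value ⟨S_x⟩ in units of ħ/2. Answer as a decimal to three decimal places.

⟨σ_x⟩ = 2 Re(a* b)/(|a|²+|b|²) with a = 3, b = 2.
a* b = 6, so ⟨σ_x⟩ = 12/13.
⟨S_x⟩ = (ħ/2)·⟨σ_x⟩.

0.923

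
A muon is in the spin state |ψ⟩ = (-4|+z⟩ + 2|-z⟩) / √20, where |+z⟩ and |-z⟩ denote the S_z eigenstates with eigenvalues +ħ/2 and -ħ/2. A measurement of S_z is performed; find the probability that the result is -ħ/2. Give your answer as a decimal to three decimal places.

0.200

The -ħ/2 outcome corresponds to |-z⟩. Its amplitude in |ψ⟩ is 2/√20.
P = |2|² / 20 = 4/20.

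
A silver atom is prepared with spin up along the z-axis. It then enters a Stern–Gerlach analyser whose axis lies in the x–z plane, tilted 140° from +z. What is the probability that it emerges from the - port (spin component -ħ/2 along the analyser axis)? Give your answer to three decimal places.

For spin-½, the probability of finding spin-up along an axis at angle θ to the initial spin direction is cos²(θ/2); spin-down is sin²(θ/2).
θ = 140°, so P = sin²(70°) ≈ 0.883.

0.883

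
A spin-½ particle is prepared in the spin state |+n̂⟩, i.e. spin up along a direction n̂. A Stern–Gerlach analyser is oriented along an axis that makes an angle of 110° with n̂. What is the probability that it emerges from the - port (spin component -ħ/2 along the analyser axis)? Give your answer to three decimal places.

For spin-½, the probability of finding spin-up along an axis at angle θ to the initial spin direction is cos²(θ/2); spin-down is sin²(θ/2).
θ = 110°, so P = sin²(55°) ≈ 0.671.

0.671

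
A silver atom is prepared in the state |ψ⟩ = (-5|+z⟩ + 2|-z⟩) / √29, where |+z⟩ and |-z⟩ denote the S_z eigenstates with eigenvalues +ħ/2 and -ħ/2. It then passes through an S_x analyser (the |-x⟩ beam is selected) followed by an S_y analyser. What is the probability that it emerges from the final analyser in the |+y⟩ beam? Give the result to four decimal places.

First analyser (S_x): P(|-x⟩) = |⟨-x|ψ⟩|² = 49/58.
After stage 1 the state is |-x⟩; P(|+y⟩) = |⟨+y|-x⟩|² = 1/2.
Joint probability = 49/58 × 1/2 = 0.4224.

0.4224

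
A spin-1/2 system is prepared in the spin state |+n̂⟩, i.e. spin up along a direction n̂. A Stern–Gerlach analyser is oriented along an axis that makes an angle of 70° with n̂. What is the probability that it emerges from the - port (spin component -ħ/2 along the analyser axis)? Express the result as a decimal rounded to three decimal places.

For spin-½, the probability of finding spin-up along an axis at angle θ to the initial spin direction is cos²(θ/2); spin-down is sin²(θ/2).
θ = 70°, so P = sin²(35°) ≈ 0.329.

0.329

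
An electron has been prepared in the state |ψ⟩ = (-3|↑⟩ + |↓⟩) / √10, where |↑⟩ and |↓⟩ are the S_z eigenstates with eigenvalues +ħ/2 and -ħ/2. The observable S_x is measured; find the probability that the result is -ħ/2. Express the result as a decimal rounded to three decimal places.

0.800

|-x⟩ = (|↑⟩ - |↓⟩)/√2, so ⟨-x|ψ⟩ = (-4) / (√2·√10).
P = |-4|² / 20 = 16/20.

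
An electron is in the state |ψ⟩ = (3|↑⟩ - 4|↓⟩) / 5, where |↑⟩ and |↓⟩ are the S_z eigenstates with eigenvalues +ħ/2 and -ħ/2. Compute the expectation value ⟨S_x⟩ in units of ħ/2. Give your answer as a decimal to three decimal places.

⟨σ_x⟩ = 2 Re(a* b)/(|a|²+|b|²) with a = 3, b = -4.
a* b = -12, so ⟨σ_x⟩ = -24/25.
⟨S_x⟩ = (ħ/2)·⟨σ_x⟩.

-0.960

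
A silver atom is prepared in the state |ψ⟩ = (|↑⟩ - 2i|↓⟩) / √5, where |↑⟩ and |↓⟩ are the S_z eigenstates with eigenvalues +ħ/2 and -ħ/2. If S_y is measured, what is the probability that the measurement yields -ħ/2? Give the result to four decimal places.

0.9000

|-y⟩ = (|↑⟩ - i|↓⟩)/√2, so ⟨-y|ψ⟩ = (3) / (√2·√5).
P = |3|² / 10 = 9/10.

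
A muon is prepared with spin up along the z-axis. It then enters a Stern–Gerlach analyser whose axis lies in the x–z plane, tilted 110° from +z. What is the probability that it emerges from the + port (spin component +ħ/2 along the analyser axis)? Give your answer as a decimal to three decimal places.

0.329

For spin-½, the probability of finding spin-up along an axis at angle θ to the initial spin direction is cos²(θ/2); spin-down is sin²(θ/2).
θ = 110°, so P = cos²(55°) ≈ 0.329.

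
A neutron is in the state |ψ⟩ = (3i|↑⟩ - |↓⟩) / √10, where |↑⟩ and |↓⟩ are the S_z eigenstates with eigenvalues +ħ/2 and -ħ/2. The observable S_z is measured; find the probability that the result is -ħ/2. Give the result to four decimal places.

The -ħ/2 outcome corresponds to |↓⟩. Its amplitude in |ψ⟩ is -1/√10.
P = |-1|² / 10 = 1/10.

0.1000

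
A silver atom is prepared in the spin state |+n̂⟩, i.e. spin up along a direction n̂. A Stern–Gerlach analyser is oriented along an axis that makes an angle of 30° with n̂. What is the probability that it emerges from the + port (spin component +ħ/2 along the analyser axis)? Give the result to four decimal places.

For spin-½, the probability of finding spin-up along an axis at angle θ to the initial spin direction is cos²(θ/2); spin-down is sin²(θ/2).
θ = 30°, so P = cos²(15°) ≈ 0.9330.

0.9330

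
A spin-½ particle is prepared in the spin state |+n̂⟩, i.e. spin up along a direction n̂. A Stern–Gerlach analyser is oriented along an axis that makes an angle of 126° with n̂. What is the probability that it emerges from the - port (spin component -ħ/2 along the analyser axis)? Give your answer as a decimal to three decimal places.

For spin-½, the probability of finding spin-up along an axis at angle θ to the initial spin direction is cos²(θ/2); spin-down is sin²(θ/2).
θ = 126°, so P = sin²(63°) ≈ 0.794.

0.794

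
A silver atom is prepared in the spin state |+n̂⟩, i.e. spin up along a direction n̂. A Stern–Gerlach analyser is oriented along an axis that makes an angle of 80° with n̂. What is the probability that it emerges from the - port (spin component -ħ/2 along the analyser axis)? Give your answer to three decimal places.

For spin-½, the probability of finding spin-up along an axis at angle θ to the initial spin direction is cos²(θ/2); spin-down is sin²(θ/2).
θ = 80°, so P = sin²(40°) ≈ 0.413.

0.413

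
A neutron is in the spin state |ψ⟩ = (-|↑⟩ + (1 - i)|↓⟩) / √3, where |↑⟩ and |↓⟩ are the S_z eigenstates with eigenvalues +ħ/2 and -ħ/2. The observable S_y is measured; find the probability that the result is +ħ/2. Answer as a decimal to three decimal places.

|+y⟩ = (|↑⟩ + i|↓⟩)/√2, so ⟨+y|ψ⟩ = (-2 - i) / (√2·√3).
P = |-2 - i|² / 6 = 5/6.

0.833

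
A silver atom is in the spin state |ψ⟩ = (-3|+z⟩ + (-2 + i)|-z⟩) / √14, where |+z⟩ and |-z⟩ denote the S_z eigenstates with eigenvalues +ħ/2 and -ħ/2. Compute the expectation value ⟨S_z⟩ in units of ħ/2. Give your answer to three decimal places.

0.286

⟨σ_z⟩ = |a|² - |b|² divided by |a|²+|b|², with a, b the |+z⟩, |-z⟩ amplitudes.
= (9 - 5)/14 = 4/14.
⟨S_z⟩ = (ħ/2)·⟨σ_z⟩.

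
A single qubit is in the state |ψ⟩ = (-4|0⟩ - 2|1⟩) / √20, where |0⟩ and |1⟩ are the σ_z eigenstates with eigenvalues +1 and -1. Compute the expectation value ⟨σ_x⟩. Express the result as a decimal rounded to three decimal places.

0.800

⟨σ_x⟩ = 2 Re(a* b)/(|a|²+|b|²) with a = -4, b = -2.
a* b = 8, so ⟨σ_x⟩ = 16/20.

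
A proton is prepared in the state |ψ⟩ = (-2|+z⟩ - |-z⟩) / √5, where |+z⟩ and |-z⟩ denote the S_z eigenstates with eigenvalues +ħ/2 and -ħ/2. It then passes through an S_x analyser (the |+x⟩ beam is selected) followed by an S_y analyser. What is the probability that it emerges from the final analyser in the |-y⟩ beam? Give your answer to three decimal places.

0.450

First analyser (S_x): P(|+x⟩) = |⟨+x|ψ⟩|² = 9/10.
After stage 1 the state is |+x⟩; P(|-y⟩) = |⟨-y|+x⟩|² = 1/2.
Joint probability = 9/10 × 1/2 = 0.450.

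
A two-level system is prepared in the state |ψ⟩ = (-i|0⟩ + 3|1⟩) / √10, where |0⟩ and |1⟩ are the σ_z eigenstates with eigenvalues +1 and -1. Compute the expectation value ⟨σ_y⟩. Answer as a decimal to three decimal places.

0.600

⟨σ_y⟩ = 2 Im(a* b)/(|a|²+|b|²) with a = -i, b = 3.
a* b = 3i, so ⟨σ_y⟩ = 6/10.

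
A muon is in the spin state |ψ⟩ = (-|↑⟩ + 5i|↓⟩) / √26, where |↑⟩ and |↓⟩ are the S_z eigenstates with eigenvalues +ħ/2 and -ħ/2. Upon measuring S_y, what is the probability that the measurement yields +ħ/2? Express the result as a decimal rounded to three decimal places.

|+y⟩ = (|↑⟩ + i|↓⟩)/√2, so ⟨+y|ψ⟩ = (4) / (√2·√26).
P = |4|² / 52 = 16/52.

0.308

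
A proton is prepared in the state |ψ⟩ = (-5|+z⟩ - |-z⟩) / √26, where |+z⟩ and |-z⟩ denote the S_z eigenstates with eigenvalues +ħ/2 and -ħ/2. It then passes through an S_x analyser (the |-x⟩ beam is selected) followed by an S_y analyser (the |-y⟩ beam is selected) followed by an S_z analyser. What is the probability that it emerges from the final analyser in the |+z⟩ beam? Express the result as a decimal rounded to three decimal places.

First analyser (S_x): P(|-x⟩) = |⟨-x|ψ⟩|² = 16/52.
After stage 1 the state is |-x⟩; P(|-y⟩) = |⟨-y|-x⟩|² = 1/2.
After stage 2 the state is |-y⟩; P(|+z⟩) = |⟨+z|-y⟩|² = 1/2.
Joint probability = 16/52 × 1/2 × 1/2 = 0.077.

0.077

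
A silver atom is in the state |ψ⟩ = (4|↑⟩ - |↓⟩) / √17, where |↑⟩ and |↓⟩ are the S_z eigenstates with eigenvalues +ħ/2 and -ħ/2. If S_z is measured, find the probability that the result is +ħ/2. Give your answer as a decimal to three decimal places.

The +ħ/2 outcome corresponds to |↑⟩. Its amplitude in |ψ⟩ is 4/√17.
P = |4|² / 17 = 16/17.

0.941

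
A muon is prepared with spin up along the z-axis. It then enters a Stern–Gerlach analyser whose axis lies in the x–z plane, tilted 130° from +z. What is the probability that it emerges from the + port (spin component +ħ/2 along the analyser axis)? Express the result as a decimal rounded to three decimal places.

For spin-½, the probability of finding spin-up along an axis at angle θ to the initial spin direction is cos²(θ/2); spin-down is sin²(θ/2).
θ = 130°, so P = cos²(65°) ≈ 0.179.

0.179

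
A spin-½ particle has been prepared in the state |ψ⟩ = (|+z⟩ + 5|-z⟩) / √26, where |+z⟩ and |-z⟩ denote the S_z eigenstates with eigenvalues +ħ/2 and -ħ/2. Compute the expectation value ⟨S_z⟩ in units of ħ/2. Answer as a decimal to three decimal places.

-0.923

⟨σ_z⟩ = |a|² - |b|² divided by |a|²+|b|², with a, b the |+z⟩, |-z⟩ amplitudes.
= (1 - 25)/26 = -24/26.
⟨S_z⟩ = (ħ/2)·⟨σ_z⟩.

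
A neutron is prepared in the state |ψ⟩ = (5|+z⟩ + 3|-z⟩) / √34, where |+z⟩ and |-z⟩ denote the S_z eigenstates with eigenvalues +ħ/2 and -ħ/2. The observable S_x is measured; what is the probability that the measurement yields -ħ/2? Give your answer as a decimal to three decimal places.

0.059

|-x⟩ = (|+z⟩ - |-z⟩)/√2, so ⟨-x|ψ⟩ = (2) / (√2·√34).
P = |2|² / 68 = 4/68.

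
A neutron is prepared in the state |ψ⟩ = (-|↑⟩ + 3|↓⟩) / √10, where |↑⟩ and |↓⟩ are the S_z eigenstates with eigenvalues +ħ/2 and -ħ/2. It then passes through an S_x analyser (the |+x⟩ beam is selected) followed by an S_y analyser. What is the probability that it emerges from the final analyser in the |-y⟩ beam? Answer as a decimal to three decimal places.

0.100

First analyser (S_x): P(|+x⟩) = |⟨+x|ψ⟩|² = 4/20.
After stage 1 the state is |+x⟩; P(|-y⟩) = |⟨-y|+x⟩|² = 1/2.
Joint probability = 4/20 × 1/2 = 0.100.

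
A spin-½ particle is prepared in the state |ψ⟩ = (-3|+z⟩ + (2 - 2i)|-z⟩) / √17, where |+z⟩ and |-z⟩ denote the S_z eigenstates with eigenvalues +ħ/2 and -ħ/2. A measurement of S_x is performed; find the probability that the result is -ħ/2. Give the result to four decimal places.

0.8529

|-x⟩ = (|+z⟩ - |-z⟩)/√2, so ⟨-x|ψ⟩ = (-5 + 2i) / (√2·√17).
P = |-5 + 2i|² / 34 = 29/34.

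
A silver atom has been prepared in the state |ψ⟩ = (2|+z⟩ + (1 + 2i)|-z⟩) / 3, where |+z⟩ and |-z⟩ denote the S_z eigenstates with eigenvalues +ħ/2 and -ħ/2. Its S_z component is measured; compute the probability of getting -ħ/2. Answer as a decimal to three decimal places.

The -ħ/2 outcome corresponds to |-z⟩. Its amplitude in |ψ⟩ is (1 + 2i)/3.
P = |1 + 2i|² / 9 = 5/9.

0.556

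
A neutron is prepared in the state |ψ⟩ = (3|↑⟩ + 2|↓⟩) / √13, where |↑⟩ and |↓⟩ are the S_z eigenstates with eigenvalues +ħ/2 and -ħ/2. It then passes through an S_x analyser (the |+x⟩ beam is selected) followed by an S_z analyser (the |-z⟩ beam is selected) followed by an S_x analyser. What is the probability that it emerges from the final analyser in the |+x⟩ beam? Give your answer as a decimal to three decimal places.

First analyser (S_x): P(|+x⟩) = |⟨+x|ψ⟩|² = 25/26.
After stage 1 the state is |+x⟩; P(|-z⟩) = |⟨-z|+x⟩|² = 1/2.
After stage 2 the state is |-z⟩; P(|+x⟩) = |⟨+x|-z⟩|² = 1/2.
Joint probability = 25/26 × 1/2 × 1/2 = 0.240.

0.240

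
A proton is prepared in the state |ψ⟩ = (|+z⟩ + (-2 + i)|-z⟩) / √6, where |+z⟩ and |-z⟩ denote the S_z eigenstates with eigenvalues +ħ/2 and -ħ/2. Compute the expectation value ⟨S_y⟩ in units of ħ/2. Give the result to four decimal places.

0.3333

⟨σ_y⟩ = 2 Im(a* b)/(|a|²+|b|²) with a = 1, b = (-2 + i).
a* b = (-2 + i), so ⟨σ_y⟩ = 2/6.
⟨S_y⟩ = (ħ/2)·⟨σ_y⟩.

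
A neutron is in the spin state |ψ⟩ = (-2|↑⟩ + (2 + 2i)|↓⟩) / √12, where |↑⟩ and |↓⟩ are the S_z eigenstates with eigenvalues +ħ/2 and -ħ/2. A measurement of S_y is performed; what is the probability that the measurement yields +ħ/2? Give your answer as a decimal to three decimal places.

0.167

|+y⟩ = (|↑⟩ + i|↓⟩)/√2, so ⟨+y|ψ⟩ = (-2i) / (√2·√12).
P = |-2i|² / 24 = 4/24.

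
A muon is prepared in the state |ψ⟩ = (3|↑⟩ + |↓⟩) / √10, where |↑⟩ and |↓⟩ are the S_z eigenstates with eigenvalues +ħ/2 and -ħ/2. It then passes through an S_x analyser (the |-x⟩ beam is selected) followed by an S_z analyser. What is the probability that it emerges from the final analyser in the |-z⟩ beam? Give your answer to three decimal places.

First analyser (S_x): P(|-x⟩) = |⟨-x|ψ⟩|² = 4/20.
After stage 1 the state is |-x⟩; P(|-z⟩) = |⟨-z|-x⟩|² = 1/2.
Joint probability = 4/20 × 1/2 = 0.100.

0.100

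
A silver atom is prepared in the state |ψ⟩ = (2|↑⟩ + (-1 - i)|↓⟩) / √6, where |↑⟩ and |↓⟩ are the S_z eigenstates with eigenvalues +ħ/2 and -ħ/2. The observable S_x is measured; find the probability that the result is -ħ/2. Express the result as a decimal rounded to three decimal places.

|-x⟩ = (|↑⟩ - |↓⟩)/√2, so ⟨-x|ψ⟩ = (3 + i) / (√2·√6).
P = |3 + i|² / 12 = 10/12.

0.833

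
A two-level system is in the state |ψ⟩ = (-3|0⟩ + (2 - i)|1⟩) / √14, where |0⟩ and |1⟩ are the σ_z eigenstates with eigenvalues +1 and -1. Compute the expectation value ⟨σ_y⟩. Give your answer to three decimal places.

0.429

⟨σ_y⟩ = 2 Im(a* b)/(|a|²+|b|²) with a = -3, b = (2 - i).
a* b = (-6 + 3i), so ⟨σ_y⟩ = 6/14.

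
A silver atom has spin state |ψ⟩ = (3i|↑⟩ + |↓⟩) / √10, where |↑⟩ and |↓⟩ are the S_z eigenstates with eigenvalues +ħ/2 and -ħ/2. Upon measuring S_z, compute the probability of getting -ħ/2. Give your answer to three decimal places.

The -ħ/2 outcome corresponds to |↓⟩. Its amplitude in |ψ⟩ is 1/√10.
P = |1|² / 10 = 1/10.

0.100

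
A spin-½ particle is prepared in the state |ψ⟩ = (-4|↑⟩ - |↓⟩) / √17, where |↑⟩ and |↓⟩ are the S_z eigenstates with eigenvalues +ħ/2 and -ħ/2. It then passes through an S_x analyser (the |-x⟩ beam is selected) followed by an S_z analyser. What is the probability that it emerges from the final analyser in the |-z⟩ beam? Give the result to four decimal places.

First analyser (S_x): P(|-x⟩) = |⟨-x|ψ⟩|² = 9/34.
After stage 1 the state is |-x⟩; P(|-z⟩) = |⟨-z|-x⟩|² = 1/2.
Joint probability = 9/34 × 1/2 = 0.1324.

0.1324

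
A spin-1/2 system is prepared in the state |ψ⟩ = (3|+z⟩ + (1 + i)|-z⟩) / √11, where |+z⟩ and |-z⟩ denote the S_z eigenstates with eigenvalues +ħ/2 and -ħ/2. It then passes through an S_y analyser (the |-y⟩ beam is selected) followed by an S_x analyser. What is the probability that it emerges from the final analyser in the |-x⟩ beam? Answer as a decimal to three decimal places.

First analyser (S_y): P(|-y⟩) = |⟨-y|ψ⟩|² = 5/22.
After stage 1 the state is |-y⟩; P(|-x⟩) = |⟨-x|-y⟩|² = 1/2.
Joint probability = 5/22 × 1/2 = 0.114.

0.114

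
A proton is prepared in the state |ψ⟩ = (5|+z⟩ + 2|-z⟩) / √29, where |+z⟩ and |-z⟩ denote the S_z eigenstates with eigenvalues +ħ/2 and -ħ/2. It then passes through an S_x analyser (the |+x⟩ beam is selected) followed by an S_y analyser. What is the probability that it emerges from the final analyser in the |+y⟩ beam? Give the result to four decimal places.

0.4224

First analyser (S_x): P(|+x⟩) = |⟨+x|ψ⟩|² = 49/58.
After stage 1 the state is |+x⟩; P(|+y⟩) = |⟨+y|+x⟩|² = 1/2.
Joint probability = 49/58 × 1/2 = 0.4224.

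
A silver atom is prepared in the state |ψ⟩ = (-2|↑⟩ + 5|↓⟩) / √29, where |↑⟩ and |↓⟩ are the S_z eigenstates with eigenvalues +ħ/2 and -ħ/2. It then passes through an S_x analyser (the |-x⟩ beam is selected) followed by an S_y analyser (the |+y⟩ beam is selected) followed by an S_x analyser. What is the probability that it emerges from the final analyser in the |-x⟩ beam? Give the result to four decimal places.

First analyser (S_x): P(|-x⟩) = |⟨-x|ψ⟩|² = 49/58.
After stage 1 the state is |-x⟩; P(|+y⟩) = |⟨+y|-x⟩|² = 1/2.
After stage 2 the state is |+y⟩; P(|-x⟩) = |⟨-x|+y⟩|² = 1/2.
Joint probability = 49/58 × 1/2 × 1/2 = 0.2112.

0.2112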